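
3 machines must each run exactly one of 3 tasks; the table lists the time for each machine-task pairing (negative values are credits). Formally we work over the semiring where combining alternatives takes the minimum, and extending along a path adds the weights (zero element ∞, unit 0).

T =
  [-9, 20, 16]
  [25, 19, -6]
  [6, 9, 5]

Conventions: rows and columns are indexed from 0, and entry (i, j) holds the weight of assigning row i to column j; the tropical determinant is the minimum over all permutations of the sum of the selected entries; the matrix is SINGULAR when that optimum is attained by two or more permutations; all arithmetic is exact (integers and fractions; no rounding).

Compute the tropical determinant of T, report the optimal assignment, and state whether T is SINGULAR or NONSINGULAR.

σ = (0, 1, 2): (-9) + 19 + 5 = 15
σ = (0, 2, 1): (-9) + (-6) + 9 = -6
σ = (1, 0, 2): 20 + 25 + 5 = 50
σ = (1, 2, 0): 20 + (-6) + 6 = 20
σ = (2, 0, 1): 16 + 25 + 9 = 50
σ = (2, 1, 0): 16 + 19 + 6 = 41
Optimal value attained by: σ = (0, 2, 1).
Answer: det⊕(T) = -6; verdict: NONSINGULAR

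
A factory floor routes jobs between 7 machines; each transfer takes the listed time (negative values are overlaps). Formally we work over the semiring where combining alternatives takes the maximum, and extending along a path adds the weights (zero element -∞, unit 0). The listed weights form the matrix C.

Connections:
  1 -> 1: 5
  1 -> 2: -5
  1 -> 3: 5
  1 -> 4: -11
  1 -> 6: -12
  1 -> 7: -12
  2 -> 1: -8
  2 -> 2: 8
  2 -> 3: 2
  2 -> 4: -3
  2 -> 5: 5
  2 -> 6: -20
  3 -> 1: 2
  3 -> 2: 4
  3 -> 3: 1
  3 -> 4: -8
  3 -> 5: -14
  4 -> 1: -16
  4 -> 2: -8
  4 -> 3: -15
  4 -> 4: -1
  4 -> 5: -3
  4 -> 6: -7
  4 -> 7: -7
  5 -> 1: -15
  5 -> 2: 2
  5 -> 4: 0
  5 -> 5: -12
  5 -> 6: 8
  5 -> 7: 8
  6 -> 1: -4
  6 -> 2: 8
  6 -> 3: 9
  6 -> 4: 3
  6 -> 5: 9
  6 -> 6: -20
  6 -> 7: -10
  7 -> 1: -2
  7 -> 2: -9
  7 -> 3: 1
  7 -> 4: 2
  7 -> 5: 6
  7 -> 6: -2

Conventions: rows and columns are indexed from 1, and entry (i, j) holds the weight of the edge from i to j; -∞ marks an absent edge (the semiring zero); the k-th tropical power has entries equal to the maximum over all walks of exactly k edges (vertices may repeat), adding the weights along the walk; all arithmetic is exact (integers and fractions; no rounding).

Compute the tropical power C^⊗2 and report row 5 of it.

C^⊗2:
  [10, 9, 10, -3, 0, -7, -7]
  [4, 16, 10, 5, 13, 13, 13]
  [7, 12, 7, 1, 9, -6, -6]
  [-9, 1, 2, -2, 2, 5, 5]
  [6, 16, 17, 11, 17, 6, -2]
  [11, 16, 10, 9, 13, 17, 17]
  [3, 8, 7, 6, 7, 14, 14]
Answer: row 5 of C^⊗2 = [6, 16, 17, 11, 17, 6, -2]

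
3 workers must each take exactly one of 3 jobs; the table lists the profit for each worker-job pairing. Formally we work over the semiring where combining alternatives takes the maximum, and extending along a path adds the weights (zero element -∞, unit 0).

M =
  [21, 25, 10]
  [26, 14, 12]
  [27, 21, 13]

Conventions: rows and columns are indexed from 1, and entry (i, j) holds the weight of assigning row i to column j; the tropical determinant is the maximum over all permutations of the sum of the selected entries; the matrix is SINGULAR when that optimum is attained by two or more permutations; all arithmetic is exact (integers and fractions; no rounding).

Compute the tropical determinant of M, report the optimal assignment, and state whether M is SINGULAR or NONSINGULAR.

σ = (1, 2, 3): 21 + 14 + 13 = 48
σ = (1, 3, 2): 21 + 12 + 21 = 54
σ = (2, 1, 3): 25 + 26 + 13 = 64
σ = (2, 3, 1): 25 + 12 + 27 = 64
σ = (3, 1, 2): 10 + 26 + 21 = 57
σ = (3, 2, 1): 10 + 14 + 27 = 51
Optimal value attained by: σ = (2, 1, 3).
Answer: det⊕(M) = 64; verdict: SINGULAR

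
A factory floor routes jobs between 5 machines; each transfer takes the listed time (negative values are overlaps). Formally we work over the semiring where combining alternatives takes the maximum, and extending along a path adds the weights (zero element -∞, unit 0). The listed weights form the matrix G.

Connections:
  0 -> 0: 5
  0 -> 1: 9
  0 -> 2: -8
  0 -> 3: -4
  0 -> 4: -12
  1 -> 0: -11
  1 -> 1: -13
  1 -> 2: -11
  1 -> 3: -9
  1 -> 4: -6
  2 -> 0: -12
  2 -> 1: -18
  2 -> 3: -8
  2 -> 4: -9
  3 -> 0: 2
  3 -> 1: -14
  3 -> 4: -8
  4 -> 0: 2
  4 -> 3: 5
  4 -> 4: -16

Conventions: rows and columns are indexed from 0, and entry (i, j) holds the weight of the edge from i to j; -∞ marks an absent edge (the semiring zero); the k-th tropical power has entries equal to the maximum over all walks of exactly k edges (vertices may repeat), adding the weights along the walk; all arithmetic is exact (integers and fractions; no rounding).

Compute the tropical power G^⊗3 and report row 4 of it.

G^⊗2:
  [10, 14, -2, 1, 3]
  [-4, -2, -19, -1, -17]
  [-6, -3, -20, -4, -16]
  [7, 11, -6, -2, -10]
  [7, 11, -6, -2, -3]
G^⊗3:
  [15, 19, 3, 8, 8]
  [1, 5, -12, -8, -8]
  [-1, 3, -14, -10, -9]
  [12, 16, 0, 3, 5]
  [12, 16, 0, 3, 5]
Answer: row 4 of G^⊗3 = [12, 16, 0, 3, 5]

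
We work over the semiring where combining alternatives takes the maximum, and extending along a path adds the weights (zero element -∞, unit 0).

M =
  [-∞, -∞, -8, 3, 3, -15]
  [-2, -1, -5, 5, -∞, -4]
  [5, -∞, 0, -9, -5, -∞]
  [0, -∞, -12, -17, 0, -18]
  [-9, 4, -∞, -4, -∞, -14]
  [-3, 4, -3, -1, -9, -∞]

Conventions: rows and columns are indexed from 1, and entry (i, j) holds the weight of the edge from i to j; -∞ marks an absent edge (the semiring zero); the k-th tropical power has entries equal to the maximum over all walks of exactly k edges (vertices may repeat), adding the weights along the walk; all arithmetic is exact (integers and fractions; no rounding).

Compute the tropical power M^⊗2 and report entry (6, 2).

M^⊗2:
  [3, 7, -8, -1, 3, -11]
  [5, 0, -5, 4, 5, -5]
  [5, -1, 0, 8, 8, -10]
  [-7, 4, -8, 3, 3, -14]
  [2, 3, -1, 9, -4, 0]
  [2, 3, -1, 9, 0, 0]
Key observation: the optimum is the walk 6->2->2, with weight 4 + (-1) = 3.
Optimal value attained by: walk 6->2->2.
Answer: (M^⊗2)[6][2] = 3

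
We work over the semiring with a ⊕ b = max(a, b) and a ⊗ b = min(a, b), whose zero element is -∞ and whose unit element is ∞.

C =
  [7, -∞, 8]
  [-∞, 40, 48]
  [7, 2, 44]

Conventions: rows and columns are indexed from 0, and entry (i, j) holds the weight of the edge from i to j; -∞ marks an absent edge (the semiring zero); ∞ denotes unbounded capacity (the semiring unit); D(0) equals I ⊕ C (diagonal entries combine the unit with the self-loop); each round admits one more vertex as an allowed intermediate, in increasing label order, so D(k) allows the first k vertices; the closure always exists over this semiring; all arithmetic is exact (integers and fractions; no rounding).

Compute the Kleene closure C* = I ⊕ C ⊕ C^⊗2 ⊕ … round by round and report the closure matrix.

D(0):
  [∞, -∞, 8]
  [-∞, ∞, 48]
  [7, 2, ∞]
D(1):
  [∞, -∞, 8]
  [-∞, ∞, 48]
  [7, 2, ∞]
D(2):
  [∞, -∞, 8]
  [-∞, ∞, 48]
  [7, 2, ∞]
D(3):
  [∞, 2, 8]
  [7, ∞, 48]
  [7, 2, ∞]
Answer: C* = [[∞, 2, 8], [7, ∞, 48], [7, 2, ∞]]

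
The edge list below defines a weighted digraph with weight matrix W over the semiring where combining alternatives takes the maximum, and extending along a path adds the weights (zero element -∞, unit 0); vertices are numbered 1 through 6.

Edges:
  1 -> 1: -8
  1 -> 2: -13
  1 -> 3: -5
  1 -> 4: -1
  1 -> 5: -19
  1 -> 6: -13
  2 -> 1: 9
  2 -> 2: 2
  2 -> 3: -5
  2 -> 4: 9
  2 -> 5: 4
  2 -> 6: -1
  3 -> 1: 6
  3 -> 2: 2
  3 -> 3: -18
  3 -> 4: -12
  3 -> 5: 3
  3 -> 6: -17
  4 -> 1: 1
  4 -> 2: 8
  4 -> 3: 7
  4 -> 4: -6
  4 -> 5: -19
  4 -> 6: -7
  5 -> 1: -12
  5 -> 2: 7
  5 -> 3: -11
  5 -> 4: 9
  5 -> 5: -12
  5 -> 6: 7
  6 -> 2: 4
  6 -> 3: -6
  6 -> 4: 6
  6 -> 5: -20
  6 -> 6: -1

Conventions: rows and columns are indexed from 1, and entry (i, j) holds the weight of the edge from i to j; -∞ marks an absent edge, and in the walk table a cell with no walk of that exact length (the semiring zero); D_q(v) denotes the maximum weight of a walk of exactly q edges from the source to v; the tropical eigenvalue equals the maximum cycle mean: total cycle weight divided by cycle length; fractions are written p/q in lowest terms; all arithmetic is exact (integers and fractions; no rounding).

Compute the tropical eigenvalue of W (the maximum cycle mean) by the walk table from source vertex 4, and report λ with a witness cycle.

q=0: [-∞, -∞, -∞, 0, -∞, -∞]
q=1: [1, 8, 7, -6, -19, -7]
q=2: [17, 10, 3, 17, 12, 7]
q=3: [19, 25, 24, 21, 14, 19]
q=4: [34, 29, 28, 34, 29, 24]
q=5: [38, 42, 41, 38, 33, 36]
q=6: [51, 46, 45, 51, 46, 41]
Optimal cycle mean attained by: cycle 2->4->2, total 9 + 8, length 2.
Answer: λ = 17/2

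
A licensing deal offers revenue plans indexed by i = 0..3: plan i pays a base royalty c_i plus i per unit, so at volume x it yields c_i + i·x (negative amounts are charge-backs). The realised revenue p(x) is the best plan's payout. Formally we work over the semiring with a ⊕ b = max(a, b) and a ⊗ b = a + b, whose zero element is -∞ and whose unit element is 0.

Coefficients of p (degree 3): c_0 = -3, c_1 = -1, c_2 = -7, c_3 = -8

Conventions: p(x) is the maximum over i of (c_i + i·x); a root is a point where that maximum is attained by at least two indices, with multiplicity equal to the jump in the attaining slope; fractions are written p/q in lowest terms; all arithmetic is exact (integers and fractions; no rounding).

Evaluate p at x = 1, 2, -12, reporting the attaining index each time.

p(1) = max(-3+0·1=-3, -1+1·1=0, -7+2·1=-5, -8+3·1=-5) = 0 (attained by i=1)
p(2) = max(-3+0·2=-3, -1+1·2=1, -7+2·2=-3, -8+3·2=-2) = 1 (attained by i=1)
p(-12) = max(-3+0·(-12)=-3, -1+1·(-12)=-13, -7+2·(-12)=-31, -8+3·(-12)=-44) = -3 (attained by i=0)
Answer: p(1) = 0; p(2) = 1; p(-12) = -3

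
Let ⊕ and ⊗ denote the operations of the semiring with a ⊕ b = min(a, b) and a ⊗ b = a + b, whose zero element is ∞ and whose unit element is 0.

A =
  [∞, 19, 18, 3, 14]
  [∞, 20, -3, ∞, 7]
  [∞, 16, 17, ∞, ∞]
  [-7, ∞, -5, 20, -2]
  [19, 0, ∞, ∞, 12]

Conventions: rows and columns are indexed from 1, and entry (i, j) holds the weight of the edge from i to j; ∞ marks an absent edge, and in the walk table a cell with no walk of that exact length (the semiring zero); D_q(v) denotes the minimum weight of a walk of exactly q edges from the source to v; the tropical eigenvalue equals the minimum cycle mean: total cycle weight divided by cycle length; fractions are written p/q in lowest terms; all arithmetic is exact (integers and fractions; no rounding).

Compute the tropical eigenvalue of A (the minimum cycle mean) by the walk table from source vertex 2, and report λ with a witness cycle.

q=0: [∞, 0, ∞, ∞, ∞]
q=1: [∞, 20, -3, ∞, 7]
q=2: [26, 7, 14, ∞, 19]
q=3: [38, 19, 4, 29, 14]
q=4: [22, 14, 16, 41, 26]
q=5: [34, 26, 11, 25, 21]
Optimal cycle mean attained by: cycle 1->4->1, total 3 + (-7), length 2.
Answer: λ = -2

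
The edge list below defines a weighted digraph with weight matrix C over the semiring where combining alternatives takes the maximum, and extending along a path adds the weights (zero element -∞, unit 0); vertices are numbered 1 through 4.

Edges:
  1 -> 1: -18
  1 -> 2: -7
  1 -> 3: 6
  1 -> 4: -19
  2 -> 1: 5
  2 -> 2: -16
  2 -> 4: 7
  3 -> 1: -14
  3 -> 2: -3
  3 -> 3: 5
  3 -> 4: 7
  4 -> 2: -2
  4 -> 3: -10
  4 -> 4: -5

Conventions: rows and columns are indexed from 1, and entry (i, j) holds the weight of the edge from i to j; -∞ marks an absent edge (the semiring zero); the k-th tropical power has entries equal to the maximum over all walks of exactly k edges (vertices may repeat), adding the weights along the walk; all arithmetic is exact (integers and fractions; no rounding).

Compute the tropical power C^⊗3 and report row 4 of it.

C^⊗2:
  [-2, 3, 11, 13]
  [-11, 5, 11, 2]
  [2, 5, 10, 12]
  [3, -7, -5, 5]
C^⊗3:
  [8, 11, 16, 18]
  [10, 8, 16, 18]
  [10, 10, 15, 17]
  [-2, 3, 9, 2]
Answer: row 4 of C^⊗3 = [-2, 3, 9, 2]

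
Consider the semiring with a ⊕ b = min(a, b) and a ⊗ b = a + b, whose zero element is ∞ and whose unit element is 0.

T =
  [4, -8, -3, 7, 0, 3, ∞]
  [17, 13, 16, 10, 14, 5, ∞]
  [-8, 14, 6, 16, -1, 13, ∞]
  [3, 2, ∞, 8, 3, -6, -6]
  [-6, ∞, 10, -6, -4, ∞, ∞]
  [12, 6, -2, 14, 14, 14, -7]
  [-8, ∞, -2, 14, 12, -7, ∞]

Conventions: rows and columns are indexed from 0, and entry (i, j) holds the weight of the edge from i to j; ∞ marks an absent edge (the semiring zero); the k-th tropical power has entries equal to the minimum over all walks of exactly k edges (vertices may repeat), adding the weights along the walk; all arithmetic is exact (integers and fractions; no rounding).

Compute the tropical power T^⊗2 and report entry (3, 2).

T^⊗2:
  [-11, -4, 1, -6, -4, -3, -4]
  [8, 9, 3, 8, 10, 4, -2]
  [-7, -16, -11, -7, -8, -5, 6]
  [-14, -5, -8, -3, -1, -13, -13]
  [-10, -14, -9, -10, -8, -12, -12]
  [-15, 4, -9, 7, -3, -14, 7]
  [-10, -16, -11, -1, -8, -5, -14]
Key observation: the optimum is the walk 3->5->2, with weight (-6) + (-2) = -8.
Optimal value attained by: walk 3->5->2.
Answer: (T^⊗2)[3][2] = -8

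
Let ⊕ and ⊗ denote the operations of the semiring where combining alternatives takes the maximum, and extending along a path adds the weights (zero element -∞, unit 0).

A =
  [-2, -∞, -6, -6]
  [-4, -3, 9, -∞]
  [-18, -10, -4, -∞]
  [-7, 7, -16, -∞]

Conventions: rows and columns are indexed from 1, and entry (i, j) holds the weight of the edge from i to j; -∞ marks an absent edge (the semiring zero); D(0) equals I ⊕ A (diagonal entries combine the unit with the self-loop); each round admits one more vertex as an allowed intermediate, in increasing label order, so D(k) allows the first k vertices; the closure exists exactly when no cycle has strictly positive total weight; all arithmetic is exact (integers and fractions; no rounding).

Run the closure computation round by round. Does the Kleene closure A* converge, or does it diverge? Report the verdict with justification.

D(0):
  [0, -∞, -6, -6]
  [-4, 0, 9, -∞]
  [-18, -10, 0, -∞]
  [-7, 7, -16, 0]
D(1):
  [0, -∞, -6, -6]
  [-4, 0, 9, -10]
  [-18, -10, 0, -24]
  [-7, 7, -13, 0]
D(2):
  [0, -∞, -6, -6]
  [-4, 0, 9, -10]
  [-14, -10, 0, -20]
  [3, 7, 16, 0]
D(3):
  [0, -16, -6, -6]
  [-4, 0, 9, -10]
  [-14, -10, 0, -20]
  [3, 7, 16, 0]
D(4):
  [0, 1, 10, -6]
  [-4, 0, 9, -10]
  [-14, -10, 0, -20]
  [3, 7, 16, 0]
Key observation: every diagonal entry stays at the unit through all rounds, so no improving cycle exists.
Answer: CONVERGES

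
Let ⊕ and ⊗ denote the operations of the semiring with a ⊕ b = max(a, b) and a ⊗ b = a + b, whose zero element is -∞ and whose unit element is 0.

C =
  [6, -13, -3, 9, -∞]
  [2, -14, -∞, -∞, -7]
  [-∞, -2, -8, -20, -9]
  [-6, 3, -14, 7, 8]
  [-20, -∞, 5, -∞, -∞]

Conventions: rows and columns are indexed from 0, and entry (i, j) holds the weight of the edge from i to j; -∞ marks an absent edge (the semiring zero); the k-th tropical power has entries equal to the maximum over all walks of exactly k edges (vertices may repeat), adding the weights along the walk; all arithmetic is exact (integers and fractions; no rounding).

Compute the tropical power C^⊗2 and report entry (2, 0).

C^⊗2:
  [12, 12, 3, 16, 17]
  [8, -11, -1, 11, -21]
  [0, -10, -4, -13, -9]
  [5, 10, 13, 14, 15]
  [-14, 3, -3, -11, -4]
Key observation: the optimum is the walk 2->1->0, with weight (-2) + 2 = 0.
Optimal value attained by: walk 2->1->0.
Answer: (C^⊗2)[2][0] = 0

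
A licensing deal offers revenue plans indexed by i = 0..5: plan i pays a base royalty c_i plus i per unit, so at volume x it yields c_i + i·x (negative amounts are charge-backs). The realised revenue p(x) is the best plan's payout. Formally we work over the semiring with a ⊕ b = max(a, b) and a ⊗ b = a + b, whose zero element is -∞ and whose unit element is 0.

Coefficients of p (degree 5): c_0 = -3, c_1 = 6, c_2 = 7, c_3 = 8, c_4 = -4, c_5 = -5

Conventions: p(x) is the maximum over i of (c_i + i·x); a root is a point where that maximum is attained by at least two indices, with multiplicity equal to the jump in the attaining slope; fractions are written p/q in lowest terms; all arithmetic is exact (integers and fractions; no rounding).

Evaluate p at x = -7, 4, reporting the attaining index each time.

p(-7) = max(-3+0·(-7)=-3, 6+1·(-7)=-1, 7+2·(-7)=-7, 8+3·(-7)=-13, -4+4·(-7)=-32, -5+5·(-7)=-40) = -1 (attained by i=1)
p(4) = max(-3+0·4=-3, 6+1·4=10, 7+2·4=15, 8+3·4=20, -4+4·4=12, -5+5·4=15) = 20 (attained by i=3)
Answer: p(-7) = -1; p(4) = 20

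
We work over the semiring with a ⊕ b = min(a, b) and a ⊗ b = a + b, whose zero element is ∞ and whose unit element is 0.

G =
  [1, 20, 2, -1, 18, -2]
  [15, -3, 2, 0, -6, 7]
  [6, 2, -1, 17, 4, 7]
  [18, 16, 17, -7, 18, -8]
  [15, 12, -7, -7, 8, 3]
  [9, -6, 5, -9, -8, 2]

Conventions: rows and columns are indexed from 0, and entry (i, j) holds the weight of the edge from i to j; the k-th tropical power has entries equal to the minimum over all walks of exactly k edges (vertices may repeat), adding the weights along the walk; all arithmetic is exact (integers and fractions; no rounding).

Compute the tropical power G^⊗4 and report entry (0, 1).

G^⊗2:
  [2, -8, 1, -11, -10, -9]
  [8, -6, -13, -13, -9, -8]
  [5, -1, -3, -3, -4, 4]
  [1, -14, -3, -17, -16, -15]
  [-1, -5, -8, -14, -5, -15]
  [7, -9, -15, -16, -12, -17]
G^⊗3:
  [0, -15, -17, -18, -17, -19]
  [-7, -14, -16, -20, -16, -21]
  [3, -4, -11, -11, -7, -11]
  [-6, -21, -23, -24, -23, -25]
  [-6, -21, -12, -24, -23, -22]
  [-9, -23, -19, -26, -25, -24]
G^⊗4:
  [-11, -25, -24, -28, -27, -26]
  [-12, -27, -23, -30, -29, -28]
  [-5, -17, -14, -20, -19, -19]
  [-17, -31, -30, -34, -33, -32]
  [-13, -28, -30, -31, -30, -32]
  [-15, -30, -32, -33, -32, -34]
Key observation: the optimum is the walk 0->5->3->5->1, with weight (-2) + (-9) + (-8) + (-6) = -25.
Optimal value attained by: walk 0->5->3->5->1.
Answer: (G^⊗4)[0][1] = -25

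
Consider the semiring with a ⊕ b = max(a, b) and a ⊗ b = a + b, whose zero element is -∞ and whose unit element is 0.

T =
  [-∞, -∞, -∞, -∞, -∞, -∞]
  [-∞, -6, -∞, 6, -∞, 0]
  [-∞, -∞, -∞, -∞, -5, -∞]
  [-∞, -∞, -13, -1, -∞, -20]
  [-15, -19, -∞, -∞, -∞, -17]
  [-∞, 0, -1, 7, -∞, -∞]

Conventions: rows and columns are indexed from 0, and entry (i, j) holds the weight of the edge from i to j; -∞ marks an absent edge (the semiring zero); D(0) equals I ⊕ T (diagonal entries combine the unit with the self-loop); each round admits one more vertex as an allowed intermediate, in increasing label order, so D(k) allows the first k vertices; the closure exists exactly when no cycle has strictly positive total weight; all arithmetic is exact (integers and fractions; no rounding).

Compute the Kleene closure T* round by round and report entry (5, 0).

D(0):
  [0, -∞, -∞, -∞, -∞, -∞]
  [-∞, 0, -∞, 6, -∞, 0]
  [-∞, -∞, 0, -∞, -5, -∞]
  [-∞, -∞, -13, 0, -∞, -20]
  [-15, -19, -∞, -∞, 0, -17]
  [-∞, 0, -1, 7, -∞, 0]
D(1):
  [0, -∞, -∞, -∞, -∞, -∞]
  [-∞, 0, -∞, 6, -∞, 0]
  [-∞, -∞, 0, -∞, -5, -∞]
  [-∞, -∞, -13, 0, -∞, -20]
  [-15, -19, -∞, -∞, 0, -17]
  [-∞, 0, -1, 7, -∞, 0]
D(2):
  [0, -∞, -∞, -∞, -∞, -∞]
  [-∞, 0, -∞, 6, -∞, 0]
  [-∞, -∞, 0, -∞, -5, -∞]
  [-∞, -∞, -13, 0, -∞, -20]
  [-15, -19, -∞, -13, 0, -17]
  [-∞, 0, -1, 7, -∞, 0]
D(3):
  [0, -∞, -∞, -∞, -∞, -∞]
  [-∞, 0, -∞, 6, -∞, 0]
  [-∞, -∞, 0, -∞, -5, -∞]
  [-∞, -∞, -13, 0, -18, -20]
  [-15, -19, -∞, -13, 0, -17]
  [-∞, 0, -1, 7, -6, 0]
D(4):
  [0, -∞, -∞, -∞, -∞, -∞]
  [-∞, 0, -7, 6, -12, 0]
  [-∞, -∞, 0, -∞, -5, -∞]
  [-∞, -∞, -13, 0, -18, -20]
  [-15, -19, -26, -13, 0, -17]
  [-∞, 0, -1, 7, -6, 0]
D(5):
  [0, -∞, -∞, -∞, -∞, -∞]
  [-27, 0, -7, 6, -12, 0]
  [-20, -24, 0, -18, -5, -22]
  [-33, -37, -13, 0, -18, -20]
  [-15, -19, -26, -13, 0, -17]
  [-21, 0, -1, 7, -6, 0]
D(6):
  [0, -∞, -∞, -∞, -∞, -∞]
  [-21, 0, -1, 7, -6, 0]
  [-20, -22, 0, -15, -5, -22]
  [-33, -20, -13, 0, -18, -20]
  [-15, -17, -18, -10, 0, -17]
  [-21, 0, -1, 7, -6, 0]
Answer: T*[5][0] = -21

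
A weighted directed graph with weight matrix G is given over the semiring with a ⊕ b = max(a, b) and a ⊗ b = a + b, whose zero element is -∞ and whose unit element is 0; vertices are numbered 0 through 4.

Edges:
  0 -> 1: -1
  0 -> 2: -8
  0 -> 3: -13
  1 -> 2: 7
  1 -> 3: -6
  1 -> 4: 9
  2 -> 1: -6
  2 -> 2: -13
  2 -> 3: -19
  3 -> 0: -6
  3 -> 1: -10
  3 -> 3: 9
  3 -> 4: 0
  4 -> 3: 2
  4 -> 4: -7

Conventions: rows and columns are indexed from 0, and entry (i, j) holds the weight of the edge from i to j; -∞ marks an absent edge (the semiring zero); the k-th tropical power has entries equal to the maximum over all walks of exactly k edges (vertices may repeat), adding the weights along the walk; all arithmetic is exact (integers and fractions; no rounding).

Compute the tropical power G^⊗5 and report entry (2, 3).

G^⊗2:
  [-19, -14, 6, -4, 8]
  [-12, 1, -6, 11, 2]
  [-25, -19, 1, -10, 3]
  [3, -1, -3, 18, 9]
  [-4, -8, -∞, 11, 2]
G^⊗3:
  [-10, 0, -7, 10, 1]
  [5, 1, 8, 20, 11]
  [-16, -5, -12, 5, -4]
  [12, 8, 6, 27, 18]
  [5, 1, -1, 20, 11]
G^⊗4:
  [4, 0, 7, 19, 10]
  [14, 10, 8, 29, 20]
  [-1, -5, 2, 14, 5]
  [21, 17, 15, 36, 27]
  [14, 10, 8, 29, 20]
G^⊗5:
  [13, 9, 7, 28, 19]
  [23, 19, 17, 38, 29]
  [8, 4, 2, 23, 14]
  [30, 26, 24, 45, 36]
  [23, 19, 17, 38, 29]
Key observation: the optimum is the walk 2->1->4->3->3->3, with weight (-6) + 9 + 2 + 9 + 9 = 23.
Optimal value attained by: walk 2->1->4->3->3->3.
Answer: (G^⊗5)[2][3] = 23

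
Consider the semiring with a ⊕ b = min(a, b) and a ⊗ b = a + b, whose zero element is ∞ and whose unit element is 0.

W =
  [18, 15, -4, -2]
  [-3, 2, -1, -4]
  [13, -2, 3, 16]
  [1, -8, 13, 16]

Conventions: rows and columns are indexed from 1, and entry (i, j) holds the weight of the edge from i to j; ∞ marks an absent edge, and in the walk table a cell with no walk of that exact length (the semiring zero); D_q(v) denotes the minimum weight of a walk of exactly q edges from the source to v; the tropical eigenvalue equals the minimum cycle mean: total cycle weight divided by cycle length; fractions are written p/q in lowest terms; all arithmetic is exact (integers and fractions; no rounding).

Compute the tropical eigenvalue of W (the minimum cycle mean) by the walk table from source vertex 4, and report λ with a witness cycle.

q=0: [∞, ∞, ∞, 0]
q=1: [1, -8, 13, 16]
q=2: [-11, -6, -9, -12]
q=3: [-11, -20, -15, -13]
q=4: [-23, -21, -21, -24]
Optimal cycle mean attained by: cycle 2->4->2, total (-4) + (-8), length 2.
Answer: λ = -6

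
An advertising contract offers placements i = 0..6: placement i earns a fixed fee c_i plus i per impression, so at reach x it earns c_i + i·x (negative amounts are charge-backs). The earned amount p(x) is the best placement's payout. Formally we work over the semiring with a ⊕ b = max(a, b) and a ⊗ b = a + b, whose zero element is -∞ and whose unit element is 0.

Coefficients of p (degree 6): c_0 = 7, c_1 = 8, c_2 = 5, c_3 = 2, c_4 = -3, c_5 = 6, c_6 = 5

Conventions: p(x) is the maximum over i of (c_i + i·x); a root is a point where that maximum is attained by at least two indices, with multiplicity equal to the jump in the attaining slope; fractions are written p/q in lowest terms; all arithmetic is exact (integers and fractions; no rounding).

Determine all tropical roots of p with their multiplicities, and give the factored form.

hull edge (i=0, c=7) to (i=1, c=8): slope 1, span 1
hull edge (i=1, c=8) to (i=5, c=6): slope -1/2, span 4
hull edge (i=5, c=6) to (i=6, c=5): slope -1, span 1
Factored form: p(x) = 5 ⊗ (x ⊕ (-1)) ⊗ (x ⊕ 1/2) ⊗ (x ⊕ 1/2) ⊗ (x ⊕ 1/2) ⊗ (x ⊕ 1/2) ⊗ (x ⊕ 1)
Answer: roots = -1 (mult 1), 1/2 (mult 4), 1 (mult 1)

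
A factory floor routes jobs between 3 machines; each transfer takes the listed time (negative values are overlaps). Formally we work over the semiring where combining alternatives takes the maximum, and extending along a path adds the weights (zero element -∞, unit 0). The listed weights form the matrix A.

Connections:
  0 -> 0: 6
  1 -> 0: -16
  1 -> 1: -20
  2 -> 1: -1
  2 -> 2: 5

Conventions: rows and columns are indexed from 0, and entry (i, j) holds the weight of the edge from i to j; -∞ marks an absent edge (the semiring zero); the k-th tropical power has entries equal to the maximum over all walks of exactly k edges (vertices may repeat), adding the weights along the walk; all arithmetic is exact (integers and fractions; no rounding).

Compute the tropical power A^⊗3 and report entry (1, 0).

A^⊗2:
  [12, -∞, -∞]
  [-10, -40, -∞]
  [-17, 4, 10]
A^⊗3:
  [18, -∞, -∞]
  [-4, -60, -∞]
  [-11, 9, 15]
Key observation: the optimum is the walk 1->0->0->0, with weight (-16) + 6 + 6 = -4.
Optimal value attained by: walk 1->0->0->0.
Answer: (A^⊗3)[1][0] = -4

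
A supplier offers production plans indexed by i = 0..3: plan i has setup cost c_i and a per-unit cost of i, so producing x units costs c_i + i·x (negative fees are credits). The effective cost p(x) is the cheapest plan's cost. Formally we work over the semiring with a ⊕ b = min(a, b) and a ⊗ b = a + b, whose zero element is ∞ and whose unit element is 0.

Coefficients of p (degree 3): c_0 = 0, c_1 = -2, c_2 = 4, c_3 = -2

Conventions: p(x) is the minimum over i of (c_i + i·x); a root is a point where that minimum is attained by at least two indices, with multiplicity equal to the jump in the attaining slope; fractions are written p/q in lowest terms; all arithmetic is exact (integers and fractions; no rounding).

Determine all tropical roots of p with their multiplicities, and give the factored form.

hull edge (i=0, c=0) to (i=1, c=-2): slope -2, span 1
hull edge (i=1, c=-2) to (i=3, c=-2): slope 0, span 2
Factored form: p(x) = -2 ⊗ (x ⊕ 0) ⊗ (x ⊕ 0) ⊗ (x ⊕ 2)
Answer: roots = 0 (mult 2), 2 (mult 1)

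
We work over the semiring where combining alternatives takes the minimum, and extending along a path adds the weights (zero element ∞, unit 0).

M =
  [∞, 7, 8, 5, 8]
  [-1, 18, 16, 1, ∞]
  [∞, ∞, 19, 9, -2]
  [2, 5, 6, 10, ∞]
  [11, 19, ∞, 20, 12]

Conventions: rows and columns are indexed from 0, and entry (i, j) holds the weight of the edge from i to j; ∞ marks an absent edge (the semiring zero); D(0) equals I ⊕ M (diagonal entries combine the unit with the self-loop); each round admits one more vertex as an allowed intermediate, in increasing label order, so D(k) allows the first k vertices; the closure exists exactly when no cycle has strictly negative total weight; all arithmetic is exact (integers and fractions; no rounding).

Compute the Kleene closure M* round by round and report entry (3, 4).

D(0):
  [0, 7, 8, 5, 8]
  [-1, 0, 16, 1, ∞]
  [∞, ∞, 0, 9, -2]
  [2, 5, 6, 0, ∞]
  [11, 19, ∞, 20, 0]
D(1):
  [0, 7, 8, 5, 8]
  [-1, 0, 7, 1, 7]
  [∞, ∞, 0, 9, -2]
  [2, 5, 6, 0, 10]
  [11, 18, 19, 16, 0]
D(2):
  [0, 7, 8, 5, 8]
  [-1, 0, 7, 1, 7]
  [∞, ∞, 0, 9, -2]
  [2, 5, 6, 0, 10]
  [11, 18, 19, 16, 0]
D(3):
  [0, 7, 8, 5, 6]
  [-1, 0, 7, 1, 5]
  [∞, ∞, 0, 9, -2]
  [2, 5, 6, 0, 4]
  [11, 18, 19, 16, 0]
D(4):
  [0, 7, 8, 5, 6]
  [-1, 0, 7, 1, 5]
  [11, 14, 0, 9, -2]
  [2, 5, 6, 0, 4]
  [11, 18, 19, 16, 0]
D(5):
  [0, 7, 8, 5, 6]
  [-1, 0, 7, 1, 5]
  [9, 14, 0, 9, -2]
  [2, 5, 6, 0, 4]
  [11, 18, 19, 16, 0]
Answer: M*[3][4] = 4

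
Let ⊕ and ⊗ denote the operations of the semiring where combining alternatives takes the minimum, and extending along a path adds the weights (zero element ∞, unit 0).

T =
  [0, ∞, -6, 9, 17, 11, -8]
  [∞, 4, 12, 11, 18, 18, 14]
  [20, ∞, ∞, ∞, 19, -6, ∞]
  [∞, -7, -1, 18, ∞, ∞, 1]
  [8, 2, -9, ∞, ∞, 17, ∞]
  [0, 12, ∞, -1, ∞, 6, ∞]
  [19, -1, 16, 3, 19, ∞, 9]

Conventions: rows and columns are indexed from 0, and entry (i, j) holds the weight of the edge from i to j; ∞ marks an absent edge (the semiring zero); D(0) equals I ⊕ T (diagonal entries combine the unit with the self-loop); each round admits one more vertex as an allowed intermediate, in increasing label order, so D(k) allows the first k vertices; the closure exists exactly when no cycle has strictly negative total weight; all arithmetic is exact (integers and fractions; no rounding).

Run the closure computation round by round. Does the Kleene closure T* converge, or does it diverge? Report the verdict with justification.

D(0):
  [0, ∞, -6, 9, 17, 11, -8]
  [∞, 0, 12, 11, 18, 18, 14]
  [20, ∞, 0, ∞, 19, -6, ∞]
  [∞, -7, -1, 0, ∞, ∞, 1]
  [8, 2, -9, ∞, 0, 17, ∞]
  [0, 12, ∞, -1, ∞, 0, ∞]
  [19, -1, 16, 3, 19, ∞, 0]
D(1):
  [0, ∞, -6, 9, 17, 11, -8]
  [∞, 0, 12, 11, 18, 18, 14]
  [20, ∞, 0, 29, 19, -6, 12]
  [∞, -7, -1, 0, ∞, ∞, 1]
  [8, 2, -9, 17, 0, 17, 0]
  [0, 12, -6, -1, 17, 0, -8]
  [19, -1, 13, 3, 19, 30, 0]
D(2):
  [0, ∞, -6, 9, 17, 11, -8]
  [∞, 0, 12, 11, 18, 18, 14]
  [20, ∞, 0, 29, 19, -6, 12]
  [∞, -7, -1, 0, 11, 11, 1]
  [8, 2, -9, 13, 0, 17, 0]
  [0, 12, -6, -1, 17, 0, -8]
  [19, -1, 11, 3, 17, 17, 0]
Detection: at round 3, diagonal entry (5, 5) turns strictly negative.
Key observation: the cycle 5->0->2->5 has total weight 0 + (-6) + (-6), which is strictly negative.
Answer: DIVERGES — negative cycle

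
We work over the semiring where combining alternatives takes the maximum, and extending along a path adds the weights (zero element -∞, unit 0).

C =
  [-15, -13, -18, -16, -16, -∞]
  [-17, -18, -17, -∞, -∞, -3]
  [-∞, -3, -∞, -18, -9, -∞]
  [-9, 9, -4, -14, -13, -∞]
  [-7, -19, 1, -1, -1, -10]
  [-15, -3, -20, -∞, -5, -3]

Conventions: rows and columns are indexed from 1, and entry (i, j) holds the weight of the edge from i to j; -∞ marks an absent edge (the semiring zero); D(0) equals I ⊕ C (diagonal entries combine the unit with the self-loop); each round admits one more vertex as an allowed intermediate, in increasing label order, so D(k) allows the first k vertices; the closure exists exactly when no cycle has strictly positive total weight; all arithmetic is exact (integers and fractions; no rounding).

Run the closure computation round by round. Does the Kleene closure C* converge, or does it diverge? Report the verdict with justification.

D(0):
  [0, -13, -18, -16, -16, -∞]
  [-17, 0, -17, -∞, -∞, -3]
  [-∞, -3, 0, -18, -9, -∞]
  [-9, 9, -4, 0, -13, -∞]
  [-7, -19, 1, -1, 0, -10]
  [-15, -3, -20, -∞, -5, 0]
D(1):
  [0, -13, -18, -16, -16, -∞]
  [-17, 0, -17, -33, -33, -3]
  [-∞, -3, 0, -18, -9, -∞]
  [-9, 9, -4, 0, -13, -∞]
  [-7, -19, 1, -1, 0, -10]
  [-15, -3, -20, -31, -5, 0]
D(2):
  [0, -13, -18, -16, -16, -16]
  [-17, 0, -17, -33, -33, -3]
  [-20, -3, 0, -18, -9, -6]
  [-8, 9, -4, 0, -13, 6]
  [-7, -19, 1, -1, 0, -10]
  [-15, -3, -20, -31, -5, 0]
D(3):
  [0, -13, -18, -16, -16, -16]
  [-17, 0, -17, -33, -26, -3]
  [-20, -3, 0, -18, -9, -6]
  [-8, 9, -4, 0, -13, 6]
  [-7, -2, 1, -1, 0, -5]
  [-15, -3, -20, -31, -5, 0]
D(4):
  [0, -7, -18, -16, -16, -10]
  [-17, 0, -17, -33, -26, -3]
  [-20, -3, 0, -18, -9, -6]
  [-8, 9, -4, 0, -13, 6]
  [-7, 8, 1, -1, 0, 5]
  [-15, -3, -20, -31, -5, 0]
D(5):
  [0, -7, -15, -16, -16, -10]
  [-17, 0, -17, -27, -26, -3]
  [-16, -1, 0, -10, -9, -4]
  [-8, 9, -4, 0, -13, 6]
  [-7, 8, 1, -1, 0, 5]
  [-12, 3, -4, -6, -5, 0]
D(6):
  [0, -7, -14, -16, -15, -10]
  [-15, 0, -7, -9, -8, -3]
  [-16, -1, 0, -10, -9, -4]
  [-6, 9, 2, 0, 1, 6]
  [-7, 8, 1, -1, 0, 5]
  [-12, 3, -4, -6, -5, 0]
Key observation: every diagonal entry stays at the unit through all rounds, so no improving cycle exists.
Answer: CONVERGES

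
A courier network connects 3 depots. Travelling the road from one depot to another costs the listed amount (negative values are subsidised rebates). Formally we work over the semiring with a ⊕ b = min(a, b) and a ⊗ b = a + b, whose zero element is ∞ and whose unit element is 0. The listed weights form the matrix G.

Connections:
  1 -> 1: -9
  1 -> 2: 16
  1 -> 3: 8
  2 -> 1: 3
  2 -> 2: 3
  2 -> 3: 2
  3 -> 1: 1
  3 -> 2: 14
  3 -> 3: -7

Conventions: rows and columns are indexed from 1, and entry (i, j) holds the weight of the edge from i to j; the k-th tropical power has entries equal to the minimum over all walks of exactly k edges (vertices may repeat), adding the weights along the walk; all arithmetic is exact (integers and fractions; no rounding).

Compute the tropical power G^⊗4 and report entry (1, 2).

G^⊗2:
  [-18, 7, -1]
  [-6, 6, -5]
  [-8, 7, -14]
G^⊗3:
  [-27, -2, -10]
  [-15, 9, -12]
  [-17, 0, -21]
G^⊗4:
  [-36, -11, -19]
  [-24, 1, -19]
  [-26, -7, -28]
Key observation: the optimum is the walk 1->1->1->1->2, with weight (-9) + (-9) + (-9) + 16 = -11.
Optimal value attained by: walk 1->1->1->1->2.
Answer: (G^⊗4)[1][2] = -11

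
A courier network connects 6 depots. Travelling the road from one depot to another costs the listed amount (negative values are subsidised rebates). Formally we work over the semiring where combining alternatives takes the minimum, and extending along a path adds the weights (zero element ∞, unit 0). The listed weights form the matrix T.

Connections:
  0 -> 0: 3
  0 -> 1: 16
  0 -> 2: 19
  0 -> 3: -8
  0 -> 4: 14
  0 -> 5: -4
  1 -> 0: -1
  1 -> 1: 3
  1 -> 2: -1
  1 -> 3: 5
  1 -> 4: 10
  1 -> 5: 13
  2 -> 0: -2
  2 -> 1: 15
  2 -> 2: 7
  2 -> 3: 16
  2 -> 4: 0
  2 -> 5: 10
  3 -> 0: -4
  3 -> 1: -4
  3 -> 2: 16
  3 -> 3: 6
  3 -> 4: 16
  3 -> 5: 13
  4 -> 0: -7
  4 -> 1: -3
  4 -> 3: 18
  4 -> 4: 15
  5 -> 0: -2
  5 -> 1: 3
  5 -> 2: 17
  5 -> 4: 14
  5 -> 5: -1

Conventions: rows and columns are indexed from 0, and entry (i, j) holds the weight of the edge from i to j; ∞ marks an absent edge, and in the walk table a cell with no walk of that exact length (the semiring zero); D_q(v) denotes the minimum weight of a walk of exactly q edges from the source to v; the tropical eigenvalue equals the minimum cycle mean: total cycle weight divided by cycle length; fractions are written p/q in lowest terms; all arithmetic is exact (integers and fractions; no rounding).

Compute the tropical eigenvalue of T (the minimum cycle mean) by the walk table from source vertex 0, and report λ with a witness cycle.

q=0: [0, ∞, ∞, ∞, ∞, ∞]
q=1: [3, 16, 19, -8, 14, -4]
q=2: [-12, -12, 8, -5, 8, -5]
q=3: [-13, -9, -13, -20, -2, -16]
q=4: [-24, -24, -10, -21, -13, -17]
q=5: [-25, -25, -25, -32, -14, -28]
q=6: [-36, -36, -26, -33, -25, -29]
Optimal cycle mean attained by: cycle 0->3->0, total (-8) + (-4), length 2.
Answer: λ = -6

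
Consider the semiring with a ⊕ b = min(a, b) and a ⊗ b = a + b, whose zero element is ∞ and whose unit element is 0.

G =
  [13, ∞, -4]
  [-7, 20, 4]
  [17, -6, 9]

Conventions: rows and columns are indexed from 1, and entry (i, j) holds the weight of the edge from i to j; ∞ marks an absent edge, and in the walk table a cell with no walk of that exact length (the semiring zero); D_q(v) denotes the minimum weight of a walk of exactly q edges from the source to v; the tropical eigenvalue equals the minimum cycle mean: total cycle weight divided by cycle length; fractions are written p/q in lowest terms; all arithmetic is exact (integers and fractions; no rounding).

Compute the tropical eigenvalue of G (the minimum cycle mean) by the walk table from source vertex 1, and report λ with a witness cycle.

q=0: [0, ∞, ∞]
q=1: [13, ∞, -4]
q=2: [13, -10, 5]
q=3: [-17, -1, -6]
Optimal cycle mean attained by: cycle 1->3->2->1, total (-4) + (-6) + (-7), length 3.
Answer: λ = -17/3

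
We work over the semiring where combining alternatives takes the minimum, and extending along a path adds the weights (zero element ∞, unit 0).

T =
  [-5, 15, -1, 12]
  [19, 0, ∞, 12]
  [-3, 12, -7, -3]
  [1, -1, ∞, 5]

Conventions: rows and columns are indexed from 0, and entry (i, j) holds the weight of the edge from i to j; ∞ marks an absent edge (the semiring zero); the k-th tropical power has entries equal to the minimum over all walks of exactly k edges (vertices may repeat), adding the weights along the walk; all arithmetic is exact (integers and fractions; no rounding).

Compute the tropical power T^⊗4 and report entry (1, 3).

T^⊗2:
  [-10, 10, -8, -4]
  [13, 0, 18, 12]
  [-10, -4, -14, -10]
  [-4, -1, 0, 10]
T^⊗3:
  [-15, -5, -15, -11]
  [8, 0, 11, 12]
  [-17, -11, -21, -17]
  [-9, -1, -7, -3]
T^⊗4:
  [-20, -12, -22, -18]
  [3, 0, 4, 8]
  [-24, -18, -28, -24]
  [-14, -4, -14, -10]
Key observation: the optimum is the walk 1->0->2->2->3, with weight 19 + (-1) + (-7) + (-3) = 8.
Optimal value attained by: walk 1->0->2->2->3.
Answer: (T^⊗4)[1][3] = 8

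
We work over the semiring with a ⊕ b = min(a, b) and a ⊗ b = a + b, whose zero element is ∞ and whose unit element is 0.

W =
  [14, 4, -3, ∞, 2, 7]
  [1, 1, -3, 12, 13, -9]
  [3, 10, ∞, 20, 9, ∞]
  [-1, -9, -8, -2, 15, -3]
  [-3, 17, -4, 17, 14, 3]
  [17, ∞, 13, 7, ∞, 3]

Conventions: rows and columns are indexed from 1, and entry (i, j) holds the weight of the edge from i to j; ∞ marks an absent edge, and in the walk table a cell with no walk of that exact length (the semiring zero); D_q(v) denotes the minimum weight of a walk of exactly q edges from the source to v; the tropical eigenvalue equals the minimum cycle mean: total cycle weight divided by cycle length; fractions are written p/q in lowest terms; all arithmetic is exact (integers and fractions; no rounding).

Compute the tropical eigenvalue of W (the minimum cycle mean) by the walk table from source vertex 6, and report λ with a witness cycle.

q=0: [∞, ∞, ∞, ∞, ∞, 0]
q=1: [17, ∞, 13, 7, ∞, 3]
q=2: [6, -2, -1, 5, 19, 4]
q=3: [-1, -4, -5, 3, 8, -11]
q=4: [-3, -6, -7, -4, 1, -13]
q=5: [-5, -13, -12, -6, -1, -15]
q=6: [-12, -15, -16, -8, -3, -22]
Optimal cycle mean attained by: cycle 2->6->4->2, total (-9) + 7 + (-9), length 3.
Answer: λ = -11/3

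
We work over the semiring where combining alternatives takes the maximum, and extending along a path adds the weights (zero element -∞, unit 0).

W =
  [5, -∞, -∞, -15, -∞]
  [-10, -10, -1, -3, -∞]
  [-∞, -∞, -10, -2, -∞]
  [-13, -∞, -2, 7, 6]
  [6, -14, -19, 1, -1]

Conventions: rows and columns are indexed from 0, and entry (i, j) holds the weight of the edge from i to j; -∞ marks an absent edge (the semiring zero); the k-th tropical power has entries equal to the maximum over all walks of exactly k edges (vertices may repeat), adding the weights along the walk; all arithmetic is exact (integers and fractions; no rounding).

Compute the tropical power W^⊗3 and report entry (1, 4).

W^⊗2:
  [10, -∞, -17, -8, -9]
  [-5, -20, -5, 4, 3]
  [-15, -∞, -4, 5, 4]
  [12, -8, 5, 14, 13]
  [11, -15, -1, 8, 7]
W^⊗3:
  [15, -23, -10, -1, -2]
  [9, -11, 2, 11, 10]
  [10, -10, 3, 12, 11]
  [19, -1, 12, 21, 20]
  [16, -7, 6, 15, 14]
Key observation: the optimum is the walk 1->3->3->4, with weight (-3) + 7 + 6 = 10.
Optimal value attained by: walk 1->3->3->4.
Answer: (W^⊗3)[1][4] = 10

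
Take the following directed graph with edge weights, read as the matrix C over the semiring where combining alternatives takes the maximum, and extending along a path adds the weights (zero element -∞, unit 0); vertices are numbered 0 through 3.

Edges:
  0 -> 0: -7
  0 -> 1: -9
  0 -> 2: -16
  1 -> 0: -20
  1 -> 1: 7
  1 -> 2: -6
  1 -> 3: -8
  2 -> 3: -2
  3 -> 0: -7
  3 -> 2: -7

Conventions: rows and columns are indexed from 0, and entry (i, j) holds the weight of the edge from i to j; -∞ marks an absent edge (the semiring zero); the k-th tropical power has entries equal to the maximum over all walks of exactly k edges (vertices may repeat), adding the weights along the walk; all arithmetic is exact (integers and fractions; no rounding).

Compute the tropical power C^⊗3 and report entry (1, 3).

C^⊗2:
  [-14, -2, -15, -17]
  [-13, 14, 1, -1]
  [-9, -∞, -9, -∞]
  [-14, -16, -23, -9]
C^⊗3:
  [-21, 5, -8, -10]
  [-6, 21, 8, 6]
  [-16, -18, -25, -11]
  [-16, -9, -16, -24]
Key observation: the optimum is the walk 1->1->1->3, with weight 7 + 7 + (-8) = 6.
Optimal value attained by: walk 1->1->1->3.
Answer: (C^⊗3)[1][3] = 6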